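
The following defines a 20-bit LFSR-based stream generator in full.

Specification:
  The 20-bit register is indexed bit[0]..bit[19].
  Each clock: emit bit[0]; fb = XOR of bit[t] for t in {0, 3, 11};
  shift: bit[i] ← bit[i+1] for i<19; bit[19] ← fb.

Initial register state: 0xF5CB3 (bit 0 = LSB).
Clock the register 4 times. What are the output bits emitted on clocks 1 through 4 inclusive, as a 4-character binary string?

reg_0 = 0xF5CB3
clock 1: out=1, reg = 0x7AE59
clock 2: out=1, reg = 0xBD72C
clock 3: out=0, reg = 0xDEB96
clock 4: out=0, reg = 0xEF5CB

1100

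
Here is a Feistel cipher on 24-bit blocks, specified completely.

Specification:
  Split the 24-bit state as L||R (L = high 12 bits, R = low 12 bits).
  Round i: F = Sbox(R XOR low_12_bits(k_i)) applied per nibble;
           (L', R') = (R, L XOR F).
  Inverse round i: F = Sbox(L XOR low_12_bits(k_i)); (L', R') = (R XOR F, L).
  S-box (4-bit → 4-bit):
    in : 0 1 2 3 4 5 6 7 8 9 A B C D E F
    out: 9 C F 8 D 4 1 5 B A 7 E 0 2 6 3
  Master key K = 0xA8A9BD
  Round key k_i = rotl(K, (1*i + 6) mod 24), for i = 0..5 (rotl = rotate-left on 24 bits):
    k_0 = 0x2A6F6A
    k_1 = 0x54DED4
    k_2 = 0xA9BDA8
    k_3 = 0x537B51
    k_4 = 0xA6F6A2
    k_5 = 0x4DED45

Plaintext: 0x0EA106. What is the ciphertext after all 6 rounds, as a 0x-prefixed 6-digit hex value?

s_0 = plaintext = 0x0EA106
s_1 = Round(s_0, k_0) = 0x1066FA
s_2 = Round(s_1, k_1) = 0x6FAAF0
s_3 = Round(s_2, k_2) = 0xAF03B1
s_4 = Round(s_3, k_3) = 0x3B1199
s_5 = Round(s_4, k_4) = 0x19963F
s_6 = Round(s_5, k_5) = 0x63FFCE

0x63FFCE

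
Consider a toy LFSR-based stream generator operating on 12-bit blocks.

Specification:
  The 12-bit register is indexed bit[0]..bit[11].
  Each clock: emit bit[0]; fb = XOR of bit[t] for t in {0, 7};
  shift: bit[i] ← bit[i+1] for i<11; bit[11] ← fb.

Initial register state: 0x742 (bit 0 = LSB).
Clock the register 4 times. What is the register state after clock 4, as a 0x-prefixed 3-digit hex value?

0xC74

reg_0 = 0x742
clock 1: out=0, reg = 0x3A1
clock 2: out=1, reg = 0x1D0
clock 3: out=0, reg = 0x8E8
clock 4: out=0, reg = 0xC74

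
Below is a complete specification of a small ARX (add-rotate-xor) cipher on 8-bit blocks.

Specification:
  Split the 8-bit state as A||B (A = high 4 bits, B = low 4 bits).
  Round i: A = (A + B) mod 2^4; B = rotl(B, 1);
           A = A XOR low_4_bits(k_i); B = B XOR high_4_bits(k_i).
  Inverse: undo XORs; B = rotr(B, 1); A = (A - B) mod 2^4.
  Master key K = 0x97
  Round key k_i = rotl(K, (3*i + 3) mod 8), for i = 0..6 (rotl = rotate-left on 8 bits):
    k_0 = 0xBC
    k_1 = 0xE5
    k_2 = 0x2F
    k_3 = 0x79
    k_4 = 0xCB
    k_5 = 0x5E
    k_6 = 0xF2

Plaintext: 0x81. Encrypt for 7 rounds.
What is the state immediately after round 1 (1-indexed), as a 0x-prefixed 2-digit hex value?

s_0 = plaintext = 0x81
s_1 = Round(s_0, k_0) = 0x59
s_2 = Round(s_1, k_1) = 0xBD
s_3 = Round(s_2, k_2) = 0x79
s_4 = Round(s_3, k_3) = 0x94
s_5 = Round(s_4, k_4) = 0x64
s_6 = Round(s_5, k_5) = 0x4D
s_7 = Round(s_6, k_6) = 0x34

0x59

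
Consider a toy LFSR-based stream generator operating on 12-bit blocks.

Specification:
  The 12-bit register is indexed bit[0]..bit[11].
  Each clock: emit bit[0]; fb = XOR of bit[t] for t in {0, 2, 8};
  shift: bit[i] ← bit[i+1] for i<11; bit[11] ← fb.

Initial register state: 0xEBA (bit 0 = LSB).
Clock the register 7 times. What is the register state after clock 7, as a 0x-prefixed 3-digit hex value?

0x75D

reg_0 = 0xEBA
clock 1: out=0, reg = 0x75D
clock 2: out=1, reg = 0xBAE
clock 3: out=0, reg = 0x5D7
clock 4: out=1, reg = 0xAEB
clock 5: out=1, reg = 0xD75
clock 6: out=1, reg = 0xEBA
clock 7: out=0, reg = 0x75D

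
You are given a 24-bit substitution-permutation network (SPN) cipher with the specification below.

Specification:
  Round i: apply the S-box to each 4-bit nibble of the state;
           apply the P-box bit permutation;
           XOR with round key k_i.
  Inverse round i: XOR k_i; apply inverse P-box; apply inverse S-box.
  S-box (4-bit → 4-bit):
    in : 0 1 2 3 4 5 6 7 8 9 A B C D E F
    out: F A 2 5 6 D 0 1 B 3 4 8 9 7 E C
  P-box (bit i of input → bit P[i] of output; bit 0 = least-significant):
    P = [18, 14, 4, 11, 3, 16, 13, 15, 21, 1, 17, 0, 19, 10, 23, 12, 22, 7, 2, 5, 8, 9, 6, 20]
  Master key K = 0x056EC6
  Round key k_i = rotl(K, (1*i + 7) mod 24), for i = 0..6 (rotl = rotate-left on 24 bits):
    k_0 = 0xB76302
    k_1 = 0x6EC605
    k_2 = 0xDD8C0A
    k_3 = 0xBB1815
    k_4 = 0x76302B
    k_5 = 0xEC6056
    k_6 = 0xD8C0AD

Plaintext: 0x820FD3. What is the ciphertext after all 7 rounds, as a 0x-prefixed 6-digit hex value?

0xC675A2

s_0 = plaintext = 0x820FD3
s_1 = Round(s_0, k_0) = 0x28549B
s_2 = Round(s_1, k_1) = 0xA5DCAF
s_3 = Round(s_2, k_2) = 0x35A07F
s_4 = Round(s_3, k_3) = 0x59116A
s_5 = Round(s_4, k_4) = 0x2625F8
s_6 = Round(s_5, k_5) = 0xCA8E57
s_7 = Round(s_6, k_6) = 0xC675A2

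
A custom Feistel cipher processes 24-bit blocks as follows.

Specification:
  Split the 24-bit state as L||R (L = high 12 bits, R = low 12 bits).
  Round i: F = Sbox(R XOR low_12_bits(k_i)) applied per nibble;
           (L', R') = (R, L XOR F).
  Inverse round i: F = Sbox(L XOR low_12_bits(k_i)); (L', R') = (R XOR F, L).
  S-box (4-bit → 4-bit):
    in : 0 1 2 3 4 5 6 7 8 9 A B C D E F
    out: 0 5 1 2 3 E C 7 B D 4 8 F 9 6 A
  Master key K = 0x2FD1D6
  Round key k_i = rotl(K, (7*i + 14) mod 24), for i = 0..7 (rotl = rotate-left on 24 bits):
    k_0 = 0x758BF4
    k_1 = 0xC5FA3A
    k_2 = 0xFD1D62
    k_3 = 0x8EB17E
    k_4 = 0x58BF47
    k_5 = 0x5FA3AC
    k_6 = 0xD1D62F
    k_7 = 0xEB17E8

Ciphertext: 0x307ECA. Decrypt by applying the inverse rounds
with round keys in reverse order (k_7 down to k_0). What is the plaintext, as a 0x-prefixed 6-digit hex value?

0x2733F0

s_0 = ciphertext = 0x307ECA
s_1 = InvRound(s_0, k_7) = 0xDA0307
s_2 = InvRound(s_1, k_6) = 0xBBDDA0
s_3 = InvRound(s_2, k_5) = 0x6F5BBD
s_4 = InvRound(s_3, k_4) = 0x63C6F5
s_5 = InvRound(s_4, k_3) = 0x1C463C
s_6 = InvRound(s_5, k_2) = 0x9701C4
s_7 = InvRound(s_6, k_1) = 0x3F0970
s_8 = InvRound(s_7, k_0) = 0x2733F0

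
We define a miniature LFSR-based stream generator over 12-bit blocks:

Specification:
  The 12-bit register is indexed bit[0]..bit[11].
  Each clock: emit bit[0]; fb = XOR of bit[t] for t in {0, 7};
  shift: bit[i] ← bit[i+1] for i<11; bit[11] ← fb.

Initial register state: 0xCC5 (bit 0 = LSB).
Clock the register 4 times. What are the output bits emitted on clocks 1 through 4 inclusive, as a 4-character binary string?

1010

reg_0 = 0xCC5
clock 1: out=1, reg = 0x662
clock 2: out=0, reg = 0x331
clock 3: out=1, reg = 0x998
clock 4: out=0, reg = 0xCCC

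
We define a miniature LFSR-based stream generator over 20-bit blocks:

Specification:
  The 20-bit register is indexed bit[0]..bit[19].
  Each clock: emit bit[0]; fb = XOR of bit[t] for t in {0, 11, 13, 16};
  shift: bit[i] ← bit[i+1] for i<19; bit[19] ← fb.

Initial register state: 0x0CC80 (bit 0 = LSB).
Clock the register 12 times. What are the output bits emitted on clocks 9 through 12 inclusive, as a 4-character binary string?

reg_0 = 0x0CC80
clock 1: out=0, reg = 0x86640
clock 2: out=0, reg = 0xC3320
clock 3: out=0, reg = 0xE1990
clock 4: out=0, reg = 0xF0CC8
clock 5: out=0, reg = 0x78664
clock 6: out=0, reg = 0xBC332
clock 7: out=0, reg = 0xDE199
clock 8: out=1, reg = 0xEF0CC
clock 9: out=0, reg = 0xF7866
clock 10: out=0, reg = 0xFBC33
clock 11: out=1, reg = 0x7DE19
clock 12: out=1, reg = 0xBEF0C

0011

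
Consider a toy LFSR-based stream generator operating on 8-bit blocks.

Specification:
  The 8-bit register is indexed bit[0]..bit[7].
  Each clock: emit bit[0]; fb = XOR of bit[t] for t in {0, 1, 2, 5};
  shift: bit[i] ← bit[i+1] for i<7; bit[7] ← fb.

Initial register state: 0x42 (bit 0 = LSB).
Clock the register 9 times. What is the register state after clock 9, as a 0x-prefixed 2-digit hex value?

reg_0 = 0x42
clock 1: out=0, reg = 0xA1
clock 2: out=1, reg = 0x50
clock 3: out=0, reg = 0x28
clock 4: out=0, reg = 0x94
clock 5: out=0, reg = 0xCA
clock 6: out=0, reg = 0xE5
clock 7: out=1, reg = 0xF2
clock 8: out=0, reg = 0x79
clock 9: out=1, reg = 0x3C

0x3C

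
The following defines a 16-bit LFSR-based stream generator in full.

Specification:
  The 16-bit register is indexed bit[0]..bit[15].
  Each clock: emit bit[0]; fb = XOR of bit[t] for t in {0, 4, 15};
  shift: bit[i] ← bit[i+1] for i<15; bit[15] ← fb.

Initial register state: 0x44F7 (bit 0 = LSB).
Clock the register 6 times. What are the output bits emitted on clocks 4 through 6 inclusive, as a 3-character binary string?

reg_0 = 0x44F7
clock 1: out=1, reg = 0x227B
clock 2: out=1, reg = 0x113D
clock 3: out=1, reg = 0x089E
clock 4: out=0, reg = 0x844F
clock 5: out=1, reg = 0x4227
clock 6: out=1, reg = 0xA113

011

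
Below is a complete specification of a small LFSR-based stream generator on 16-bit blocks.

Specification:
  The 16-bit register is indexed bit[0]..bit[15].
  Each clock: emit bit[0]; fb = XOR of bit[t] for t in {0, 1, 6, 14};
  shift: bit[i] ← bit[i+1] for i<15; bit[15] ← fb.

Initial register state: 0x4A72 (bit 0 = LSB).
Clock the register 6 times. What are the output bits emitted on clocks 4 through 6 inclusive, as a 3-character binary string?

reg_0 = 0x4A72
clock 1: out=0, reg = 0xA539
clock 2: out=1, reg = 0xD29C
clock 3: out=0, reg = 0xE94E
clock 4: out=0, reg = 0xF4A7
clock 5: out=1, reg = 0xFA53
clock 6: out=1, reg = 0x7D29

011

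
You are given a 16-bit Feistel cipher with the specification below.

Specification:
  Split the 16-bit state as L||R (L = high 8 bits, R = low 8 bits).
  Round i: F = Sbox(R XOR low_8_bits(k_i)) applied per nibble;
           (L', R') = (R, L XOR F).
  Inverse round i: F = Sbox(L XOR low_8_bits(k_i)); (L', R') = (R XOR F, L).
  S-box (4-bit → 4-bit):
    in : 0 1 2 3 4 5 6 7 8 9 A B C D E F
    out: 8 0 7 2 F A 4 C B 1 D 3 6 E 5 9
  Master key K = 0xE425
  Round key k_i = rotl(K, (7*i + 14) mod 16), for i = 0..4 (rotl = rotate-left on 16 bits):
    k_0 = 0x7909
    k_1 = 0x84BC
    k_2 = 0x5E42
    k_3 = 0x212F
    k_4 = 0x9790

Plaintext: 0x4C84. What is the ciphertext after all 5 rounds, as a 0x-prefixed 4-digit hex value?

s_0 = plaintext = 0x4C84
s_1 = Round(s_0, k_0) = 0x84F2
s_2 = Round(s_1, k_1) = 0xF271
s_3 = Round(s_2, k_2) = 0x71D0
s_4 = Round(s_3, k_3) = 0xD0E8
s_5 = Round(s_4, k_4) = 0xE81B

0xE81B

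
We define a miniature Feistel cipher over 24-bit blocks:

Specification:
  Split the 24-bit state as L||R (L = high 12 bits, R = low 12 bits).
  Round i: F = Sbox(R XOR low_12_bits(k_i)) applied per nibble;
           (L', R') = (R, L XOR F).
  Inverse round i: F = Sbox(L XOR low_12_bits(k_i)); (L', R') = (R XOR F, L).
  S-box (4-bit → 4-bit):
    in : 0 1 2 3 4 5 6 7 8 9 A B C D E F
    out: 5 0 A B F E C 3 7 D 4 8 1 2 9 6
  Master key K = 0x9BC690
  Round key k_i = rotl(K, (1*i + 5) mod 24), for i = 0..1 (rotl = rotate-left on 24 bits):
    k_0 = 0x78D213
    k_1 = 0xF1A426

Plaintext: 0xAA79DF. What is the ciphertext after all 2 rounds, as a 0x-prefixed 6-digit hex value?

0x2B650A

s_0 = plaintext = 0xAA79DF
s_1 = Round(s_0, k_0) = 0x9DF2B6
s_2 = Round(s_1, k_1) = 0x2B650A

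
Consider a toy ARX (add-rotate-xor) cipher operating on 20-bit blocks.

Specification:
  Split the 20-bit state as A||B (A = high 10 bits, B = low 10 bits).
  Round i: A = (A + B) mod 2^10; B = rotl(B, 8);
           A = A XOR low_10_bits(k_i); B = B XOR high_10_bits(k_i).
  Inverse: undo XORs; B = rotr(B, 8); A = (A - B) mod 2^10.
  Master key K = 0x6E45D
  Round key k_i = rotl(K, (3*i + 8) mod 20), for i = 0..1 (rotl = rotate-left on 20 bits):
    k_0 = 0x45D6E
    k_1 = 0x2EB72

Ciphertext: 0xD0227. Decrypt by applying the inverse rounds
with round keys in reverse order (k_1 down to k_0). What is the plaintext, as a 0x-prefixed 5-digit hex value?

s_0 = ciphertext = 0xD0227
s_1 = InvRound(s_0, k_1) = 0x6F276
s_2 = InvRound(s_1, k_0) = 0xD2D87

0xD2D87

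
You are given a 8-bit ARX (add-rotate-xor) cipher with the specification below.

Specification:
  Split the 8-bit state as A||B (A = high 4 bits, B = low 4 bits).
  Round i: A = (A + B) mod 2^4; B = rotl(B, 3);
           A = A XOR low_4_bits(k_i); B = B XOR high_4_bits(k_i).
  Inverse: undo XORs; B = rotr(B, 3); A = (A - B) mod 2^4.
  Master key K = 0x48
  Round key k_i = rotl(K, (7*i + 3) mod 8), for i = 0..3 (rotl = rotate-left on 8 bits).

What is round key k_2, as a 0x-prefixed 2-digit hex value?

0x90

K = 0x48
k_0 = rotl(K, (7*0+3) mod 8) = rotl(K, 3) = 0x42
k_1 = rotl(K, (7*1+3) mod 8) = rotl(K, 2) = 0x21
k_2 = rotl(K, (7*2+3) mod 8) = rotl(K, 1) = 0x90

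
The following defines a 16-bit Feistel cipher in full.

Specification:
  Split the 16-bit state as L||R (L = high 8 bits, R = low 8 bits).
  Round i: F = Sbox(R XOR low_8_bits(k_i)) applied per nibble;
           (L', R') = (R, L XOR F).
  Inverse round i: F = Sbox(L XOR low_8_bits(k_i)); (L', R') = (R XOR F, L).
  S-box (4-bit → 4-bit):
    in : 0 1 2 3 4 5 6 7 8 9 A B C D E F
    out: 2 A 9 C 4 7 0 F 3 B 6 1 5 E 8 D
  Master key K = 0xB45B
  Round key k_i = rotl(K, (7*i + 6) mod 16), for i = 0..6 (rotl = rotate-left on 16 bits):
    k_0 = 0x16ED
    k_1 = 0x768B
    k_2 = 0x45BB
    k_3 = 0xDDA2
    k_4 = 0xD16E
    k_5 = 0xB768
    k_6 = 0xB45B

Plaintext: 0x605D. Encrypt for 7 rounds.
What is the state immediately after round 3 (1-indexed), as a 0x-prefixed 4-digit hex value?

s_0 = plaintext = 0x605D
s_1 = Round(s_0, k_0) = 0x5D72
s_2 = Round(s_1, k_1) = 0x7286
s_3 = Round(s_2, k_2) = 0x86BC
s_4 = Round(s_3, k_3) = 0xBC2E
s_5 = Round(s_4, k_4) = 0x2EFE
s_6 = Round(s_5, k_5) = 0xFE9E
s_7 = Round(s_6, k_6) = 0x9EA9

0x86BC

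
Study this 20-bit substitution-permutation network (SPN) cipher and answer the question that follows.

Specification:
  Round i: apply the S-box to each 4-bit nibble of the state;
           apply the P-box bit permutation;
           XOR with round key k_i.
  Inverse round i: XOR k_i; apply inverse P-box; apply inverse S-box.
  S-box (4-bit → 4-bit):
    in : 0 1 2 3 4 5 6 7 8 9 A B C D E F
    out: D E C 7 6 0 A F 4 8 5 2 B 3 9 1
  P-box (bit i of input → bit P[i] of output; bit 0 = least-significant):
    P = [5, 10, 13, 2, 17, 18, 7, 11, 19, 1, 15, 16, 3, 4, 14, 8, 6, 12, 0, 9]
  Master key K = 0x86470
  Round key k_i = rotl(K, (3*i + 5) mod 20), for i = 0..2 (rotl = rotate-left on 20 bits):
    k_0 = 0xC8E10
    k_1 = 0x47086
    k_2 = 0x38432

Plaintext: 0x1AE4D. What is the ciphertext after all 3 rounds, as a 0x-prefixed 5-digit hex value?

s_0 = plaintext = 0x1AE4D
s_1 = Round(s_0, k_0) = 0x1D8B9
s_2 = Round(s_1, k_1) = 0x0E29B
s_3 = Round(s_2, k_2) = 0x20B7B

0x20B7B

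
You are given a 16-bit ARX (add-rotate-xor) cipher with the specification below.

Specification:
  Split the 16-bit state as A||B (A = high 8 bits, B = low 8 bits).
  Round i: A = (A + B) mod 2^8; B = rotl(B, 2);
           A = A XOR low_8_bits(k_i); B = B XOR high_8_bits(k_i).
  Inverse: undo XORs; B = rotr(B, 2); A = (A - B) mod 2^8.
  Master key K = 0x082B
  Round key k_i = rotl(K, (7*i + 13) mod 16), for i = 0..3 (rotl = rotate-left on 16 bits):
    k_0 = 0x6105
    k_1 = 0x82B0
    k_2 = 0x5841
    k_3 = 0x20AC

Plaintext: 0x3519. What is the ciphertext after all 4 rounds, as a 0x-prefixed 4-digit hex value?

0x9528

s_0 = plaintext = 0x3519
s_1 = Round(s_0, k_0) = 0x4B05
s_2 = Round(s_1, k_1) = 0xE096
s_3 = Round(s_2, k_2) = 0x3702
s_4 = Round(s_3, k_3) = 0x9528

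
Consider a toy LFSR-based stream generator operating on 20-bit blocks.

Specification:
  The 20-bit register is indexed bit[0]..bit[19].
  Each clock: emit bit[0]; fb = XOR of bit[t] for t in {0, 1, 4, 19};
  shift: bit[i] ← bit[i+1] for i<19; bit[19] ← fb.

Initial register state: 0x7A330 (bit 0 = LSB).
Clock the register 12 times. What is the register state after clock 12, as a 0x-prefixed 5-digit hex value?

0x7897A

reg_0 = 0x7A330
clock 1: out=0, reg = 0xBD198
clock 2: out=0, reg = 0x5E8CC
clock 3: out=0, reg = 0x2F466
clock 4: out=0, reg = 0x97A33
clock 5: out=1, reg = 0x4BD19
clock 6: out=1, reg = 0x25E8C
clock 7: out=0, reg = 0x12F46
clock 8: out=0, reg = 0x897A3
clock 9: out=1, reg = 0xC4BD1
clock 10: out=1, reg = 0xE25E8
clock 11: out=0, reg = 0xF12F4
clock 12: out=0, reg = 0x7897A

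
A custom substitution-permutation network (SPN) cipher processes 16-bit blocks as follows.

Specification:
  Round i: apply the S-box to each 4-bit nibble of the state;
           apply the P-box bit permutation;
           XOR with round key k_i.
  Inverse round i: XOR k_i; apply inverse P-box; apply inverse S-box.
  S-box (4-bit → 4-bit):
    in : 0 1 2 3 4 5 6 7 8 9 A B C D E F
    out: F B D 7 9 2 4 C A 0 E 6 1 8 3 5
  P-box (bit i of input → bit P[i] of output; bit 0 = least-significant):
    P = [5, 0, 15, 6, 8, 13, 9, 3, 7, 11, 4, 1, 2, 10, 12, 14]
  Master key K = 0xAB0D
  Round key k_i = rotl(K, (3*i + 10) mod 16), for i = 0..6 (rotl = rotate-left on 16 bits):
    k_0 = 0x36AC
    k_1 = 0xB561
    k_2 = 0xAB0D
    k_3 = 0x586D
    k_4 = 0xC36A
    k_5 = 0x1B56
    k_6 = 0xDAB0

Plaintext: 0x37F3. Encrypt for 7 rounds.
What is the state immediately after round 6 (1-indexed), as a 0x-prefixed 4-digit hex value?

0xC9F8

s_0 = plaintext = 0x37F3
s_1 = Round(s_0, k_0) = 0xA19B
s_2 = Round(s_1, k_1) = 0x69E2
s_3 = Round(s_2, k_2) = 0x1A6D
s_4 = Round(s_3, k_3) = 0x163B
s_5 = Round(s_4, k_4) = 0x247F
s_6 = Round(s_5, k_5) = 0xC9F8
s_7 = Round(s_6, k_6) = 0xD9F5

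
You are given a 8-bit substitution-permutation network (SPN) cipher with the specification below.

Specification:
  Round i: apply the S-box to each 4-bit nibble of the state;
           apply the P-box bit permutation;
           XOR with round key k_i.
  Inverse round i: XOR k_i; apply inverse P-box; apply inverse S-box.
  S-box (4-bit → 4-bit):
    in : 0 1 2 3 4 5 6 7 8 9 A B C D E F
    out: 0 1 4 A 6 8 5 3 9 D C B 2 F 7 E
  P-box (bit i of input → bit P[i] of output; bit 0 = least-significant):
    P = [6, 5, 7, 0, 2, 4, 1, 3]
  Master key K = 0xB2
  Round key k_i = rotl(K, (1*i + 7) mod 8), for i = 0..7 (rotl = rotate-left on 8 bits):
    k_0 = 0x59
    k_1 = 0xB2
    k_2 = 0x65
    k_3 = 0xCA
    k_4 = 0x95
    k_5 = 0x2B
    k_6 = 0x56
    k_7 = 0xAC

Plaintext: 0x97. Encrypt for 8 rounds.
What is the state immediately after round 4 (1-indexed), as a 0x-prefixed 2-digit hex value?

s_0 = plaintext = 0x97
s_1 = Round(s_0, k_0) = 0x37
s_2 = Round(s_1, k_1) = 0xCA
s_3 = Round(s_2, k_2) = 0xF4
s_4 = Round(s_3, k_3) = 0x70
s_5 = Round(s_4, k_4) = 0x81
s_6 = Round(s_5, k_5) = 0x67
s_7 = Round(s_6, k_6) = 0x30
s_8 = Round(s_7, k_7) = 0xB4

0x70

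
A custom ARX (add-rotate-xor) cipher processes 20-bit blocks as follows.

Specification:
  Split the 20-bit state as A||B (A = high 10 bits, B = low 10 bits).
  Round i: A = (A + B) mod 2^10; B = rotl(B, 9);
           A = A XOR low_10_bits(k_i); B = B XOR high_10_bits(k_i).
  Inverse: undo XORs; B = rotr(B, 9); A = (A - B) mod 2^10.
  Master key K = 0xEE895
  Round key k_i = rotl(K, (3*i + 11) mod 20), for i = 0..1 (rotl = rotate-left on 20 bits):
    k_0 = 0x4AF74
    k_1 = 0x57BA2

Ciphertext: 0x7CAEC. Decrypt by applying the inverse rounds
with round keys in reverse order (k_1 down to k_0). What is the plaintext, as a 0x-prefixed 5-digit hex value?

0x4089D

s_0 = ciphertext = 0x7CAEC
s_1 = InvRound(s_0, k_1) = 0xBAF65
s_2 = InvRound(s_1, k_0) = 0x4089D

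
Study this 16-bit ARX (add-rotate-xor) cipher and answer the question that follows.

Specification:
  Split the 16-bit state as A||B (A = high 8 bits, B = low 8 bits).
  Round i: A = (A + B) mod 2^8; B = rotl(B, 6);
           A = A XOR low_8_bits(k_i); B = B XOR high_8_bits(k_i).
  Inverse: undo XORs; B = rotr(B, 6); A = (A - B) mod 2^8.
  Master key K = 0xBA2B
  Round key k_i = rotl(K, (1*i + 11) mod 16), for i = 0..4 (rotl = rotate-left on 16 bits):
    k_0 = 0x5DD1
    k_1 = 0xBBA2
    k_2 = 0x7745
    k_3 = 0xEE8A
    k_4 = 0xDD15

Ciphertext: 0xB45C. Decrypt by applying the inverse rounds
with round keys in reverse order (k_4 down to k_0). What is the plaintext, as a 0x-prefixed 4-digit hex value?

s_0 = ciphertext = 0xB45C
s_1 = InvRound(s_0, k_4) = 0x9B06
s_2 = InvRound(s_1, k_3) = 0x6EA3
s_3 = InvRound(s_2, k_2) = 0xD853
s_4 = InvRound(s_3, k_1) = 0xD7A3
s_5 = InvRound(s_4, k_0) = 0x0BFB

0x0BFB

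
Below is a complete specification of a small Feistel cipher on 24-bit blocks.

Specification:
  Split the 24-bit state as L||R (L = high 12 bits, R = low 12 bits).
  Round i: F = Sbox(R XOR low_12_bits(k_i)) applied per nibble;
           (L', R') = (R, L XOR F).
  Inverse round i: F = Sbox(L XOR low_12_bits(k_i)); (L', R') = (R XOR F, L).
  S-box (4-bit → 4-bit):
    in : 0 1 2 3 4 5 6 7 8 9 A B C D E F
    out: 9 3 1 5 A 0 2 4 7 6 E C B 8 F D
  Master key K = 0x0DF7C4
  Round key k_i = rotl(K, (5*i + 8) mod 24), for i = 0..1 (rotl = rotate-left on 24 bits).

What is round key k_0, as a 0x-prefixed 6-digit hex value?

K = 0x0DF7C4
k_0 = rotl(K, (5*0+8) mod 24) = rotl(K, 8) = 0xF7C40D

0xF7C40D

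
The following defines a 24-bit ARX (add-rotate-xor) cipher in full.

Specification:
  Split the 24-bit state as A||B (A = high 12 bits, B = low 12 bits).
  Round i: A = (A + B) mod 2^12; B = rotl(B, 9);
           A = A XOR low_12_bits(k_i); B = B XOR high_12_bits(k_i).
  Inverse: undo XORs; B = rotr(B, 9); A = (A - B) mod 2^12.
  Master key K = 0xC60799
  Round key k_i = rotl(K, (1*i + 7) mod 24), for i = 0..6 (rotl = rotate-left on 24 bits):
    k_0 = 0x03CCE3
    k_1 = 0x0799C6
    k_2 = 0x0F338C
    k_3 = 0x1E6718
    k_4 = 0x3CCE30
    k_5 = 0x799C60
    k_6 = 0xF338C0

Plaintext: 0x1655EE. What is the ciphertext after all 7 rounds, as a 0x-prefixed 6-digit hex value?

0x699371

s_0 = plaintext = 0x1655EE
s_1 = Round(s_0, k_0) = 0xBB0C81
s_2 = Round(s_1, k_1) = 0x1F73E9
s_3 = Round(s_2, k_2) = 0x66C28E
s_4 = Round(s_3, k_3) = 0xFE2DB7
s_5 = Round(s_4, k_4) = 0x3A9C7A
s_6 = Round(s_5, k_5) = 0xC43216
s_7 = Round(s_6, k_6) = 0x699371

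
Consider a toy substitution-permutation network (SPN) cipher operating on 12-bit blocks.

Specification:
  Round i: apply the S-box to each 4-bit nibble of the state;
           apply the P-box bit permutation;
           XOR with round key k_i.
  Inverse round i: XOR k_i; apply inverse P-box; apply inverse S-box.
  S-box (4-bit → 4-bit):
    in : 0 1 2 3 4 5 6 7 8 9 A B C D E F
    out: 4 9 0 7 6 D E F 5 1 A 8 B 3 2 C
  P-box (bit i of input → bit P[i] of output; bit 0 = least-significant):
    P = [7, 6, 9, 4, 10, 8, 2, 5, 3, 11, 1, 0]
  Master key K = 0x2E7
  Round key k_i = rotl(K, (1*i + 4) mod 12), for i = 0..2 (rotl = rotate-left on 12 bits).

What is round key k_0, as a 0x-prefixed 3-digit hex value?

0xE72

K = 0x2E7
k_0 = rotl(K, (1*0+4) mod 12) = rotl(K, 4) = 0xE72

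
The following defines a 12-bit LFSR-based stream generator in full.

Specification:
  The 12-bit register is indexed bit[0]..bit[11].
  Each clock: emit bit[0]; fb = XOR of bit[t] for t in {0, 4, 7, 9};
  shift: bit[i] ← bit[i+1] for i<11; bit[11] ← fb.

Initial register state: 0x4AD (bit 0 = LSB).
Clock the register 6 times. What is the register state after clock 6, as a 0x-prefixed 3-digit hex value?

0x312

reg_0 = 0x4AD
clock 1: out=1, reg = 0x256
clock 2: out=0, reg = 0x12B
clock 3: out=1, reg = 0x895
clock 4: out=1, reg = 0xC4A
clock 5: out=0, reg = 0x625
clock 6: out=1, reg = 0x312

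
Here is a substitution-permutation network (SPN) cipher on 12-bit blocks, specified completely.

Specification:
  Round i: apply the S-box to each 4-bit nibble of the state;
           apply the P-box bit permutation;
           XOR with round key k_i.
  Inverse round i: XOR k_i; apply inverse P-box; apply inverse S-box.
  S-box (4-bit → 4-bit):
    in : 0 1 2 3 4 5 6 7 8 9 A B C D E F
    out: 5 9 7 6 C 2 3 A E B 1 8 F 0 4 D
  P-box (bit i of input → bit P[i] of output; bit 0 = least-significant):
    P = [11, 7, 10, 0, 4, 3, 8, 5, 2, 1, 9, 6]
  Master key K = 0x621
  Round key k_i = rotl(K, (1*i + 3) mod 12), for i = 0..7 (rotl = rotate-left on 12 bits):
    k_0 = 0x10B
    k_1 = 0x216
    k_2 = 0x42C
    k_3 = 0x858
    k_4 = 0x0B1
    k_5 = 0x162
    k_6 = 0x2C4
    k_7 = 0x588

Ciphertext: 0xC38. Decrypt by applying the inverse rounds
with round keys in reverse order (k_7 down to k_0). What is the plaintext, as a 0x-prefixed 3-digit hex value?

0x4F4

s_0 = ciphertext = 0xC38
s_1 = InvRound(s_0, k_7) = 0xDF6
s_2 = InvRound(s_1, k_6) = 0x3F0
s_3 = InvRound(s_2, k_5) = 0x3A5
s_4 = InvRound(s_3, k_4) = 0x00D
s_5 = InvRound(s_4, k_3) = 0x1A1
s_6 = InvRound(s_5, k_2) = 0xA38
s_7 = InvRound(s_6, k_1) = 0x67A
s_8 = InvRound(s_7, k_0) = 0x4F4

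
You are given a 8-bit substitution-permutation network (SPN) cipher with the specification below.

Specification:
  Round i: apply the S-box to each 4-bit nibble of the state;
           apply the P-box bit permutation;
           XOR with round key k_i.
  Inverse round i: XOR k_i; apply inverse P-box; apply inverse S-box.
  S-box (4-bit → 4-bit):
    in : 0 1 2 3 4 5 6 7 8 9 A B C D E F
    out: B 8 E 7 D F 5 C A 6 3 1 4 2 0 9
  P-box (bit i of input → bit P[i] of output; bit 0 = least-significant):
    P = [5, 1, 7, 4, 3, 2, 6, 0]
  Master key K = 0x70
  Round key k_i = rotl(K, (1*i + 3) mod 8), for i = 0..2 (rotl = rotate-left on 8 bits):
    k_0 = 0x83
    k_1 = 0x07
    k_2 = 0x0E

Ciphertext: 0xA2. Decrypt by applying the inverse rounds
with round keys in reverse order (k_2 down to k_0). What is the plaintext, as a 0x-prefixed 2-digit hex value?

s_0 = ciphertext = 0xA2
s_1 = InvRound(s_0, k_2) = 0xA6
s_2 = InvRound(s_1, k_1) = 0x16
s_3 = InvRound(s_2, k_0) = 0x87

0x87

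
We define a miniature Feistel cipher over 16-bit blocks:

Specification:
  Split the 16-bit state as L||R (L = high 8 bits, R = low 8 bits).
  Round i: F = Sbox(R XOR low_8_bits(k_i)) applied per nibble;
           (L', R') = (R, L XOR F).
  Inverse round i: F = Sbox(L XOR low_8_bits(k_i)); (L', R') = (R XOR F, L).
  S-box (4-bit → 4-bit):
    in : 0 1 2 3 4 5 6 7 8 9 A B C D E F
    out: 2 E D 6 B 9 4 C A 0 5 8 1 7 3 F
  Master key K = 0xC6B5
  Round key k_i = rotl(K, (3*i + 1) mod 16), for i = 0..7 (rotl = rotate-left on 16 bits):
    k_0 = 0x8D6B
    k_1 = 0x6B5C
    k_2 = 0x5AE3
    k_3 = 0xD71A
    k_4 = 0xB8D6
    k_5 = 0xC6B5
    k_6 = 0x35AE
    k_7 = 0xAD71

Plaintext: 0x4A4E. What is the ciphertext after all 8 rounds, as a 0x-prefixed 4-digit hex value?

0x91BD

s_0 = plaintext = 0x4A4E
s_1 = Round(s_0, k_0) = 0x4E93
s_2 = Round(s_1, k_1) = 0x9351
s_3 = Round(s_2, k_2) = 0x511E
s_4 = Round(s_3, k_3) = 0x1E7A
s_5 = Round(s_4, k_4) = 0x7A4F
s_6 = Round(s_5, k_5) = 0x4F8F
s_7 = Round(s_6, k_6) = 0x8F91
s_8 = Round(s_7, k_7) = 0x91BD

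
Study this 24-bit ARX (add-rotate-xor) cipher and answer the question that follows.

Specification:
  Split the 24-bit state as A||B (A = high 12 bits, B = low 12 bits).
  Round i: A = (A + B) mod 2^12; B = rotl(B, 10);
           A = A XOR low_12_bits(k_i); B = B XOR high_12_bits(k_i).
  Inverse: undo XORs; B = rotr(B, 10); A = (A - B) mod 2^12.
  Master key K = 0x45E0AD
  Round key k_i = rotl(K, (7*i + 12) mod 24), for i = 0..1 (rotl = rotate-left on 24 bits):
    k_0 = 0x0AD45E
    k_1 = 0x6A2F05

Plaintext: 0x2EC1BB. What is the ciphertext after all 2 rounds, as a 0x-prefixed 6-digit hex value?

s_0 = plaintext = 0x2EC1BB
s_1 = Round(s_0, k_0) = 0x0F9CC3
s_2 = Round(s_1, k_1) = 0x2B9992

0x2B9992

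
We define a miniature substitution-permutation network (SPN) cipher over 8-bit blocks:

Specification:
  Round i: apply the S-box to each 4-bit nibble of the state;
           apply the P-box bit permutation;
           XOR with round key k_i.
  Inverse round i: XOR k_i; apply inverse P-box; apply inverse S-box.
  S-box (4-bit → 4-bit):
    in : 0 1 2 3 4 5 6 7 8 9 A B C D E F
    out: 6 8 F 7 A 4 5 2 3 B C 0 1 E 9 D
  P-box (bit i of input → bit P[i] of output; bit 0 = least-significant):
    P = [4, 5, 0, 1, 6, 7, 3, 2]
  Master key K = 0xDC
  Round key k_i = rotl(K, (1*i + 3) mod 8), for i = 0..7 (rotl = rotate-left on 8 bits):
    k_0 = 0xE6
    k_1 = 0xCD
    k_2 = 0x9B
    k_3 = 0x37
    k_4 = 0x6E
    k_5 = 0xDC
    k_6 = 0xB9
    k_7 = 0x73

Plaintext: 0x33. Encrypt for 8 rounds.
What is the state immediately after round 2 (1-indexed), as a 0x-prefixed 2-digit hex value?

s_0 = plaintext = 0x33
s_1 = Round(s_0, k_0) = 0x1F
s_2 = Round(s_1, k_1) = 0xDA
s_3 = Round(s_2, k_2) = 0x14
s_4 = Round(s_3, k_3) = 0x11
s_5 = Round(s_4, k_4) = 0x68
s_6 = Round(s_5, k_5) = 0xA4
s_7 = Round(s_6, k_6) = 0x97
s_8 = Round(s_7, k_7) = 0x97

0xDA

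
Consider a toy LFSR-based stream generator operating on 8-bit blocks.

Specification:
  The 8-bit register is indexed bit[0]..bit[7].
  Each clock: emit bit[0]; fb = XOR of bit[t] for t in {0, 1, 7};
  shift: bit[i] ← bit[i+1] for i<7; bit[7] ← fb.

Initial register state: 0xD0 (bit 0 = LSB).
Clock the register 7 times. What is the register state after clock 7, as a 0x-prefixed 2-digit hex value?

0x2F

reg_0 = 0xD0
clock 1: out=0, reg = 0xE8
clock 2: out=0, reg = 0xF4
clock 3: out=0, reg = 0xFA
clock 4: out=0, reg = 0x7D
clock 5: out=1, reg = 0xBE
clock 6: out=0, reg = 0x5F
clock 7: out=1, reg = 0x2F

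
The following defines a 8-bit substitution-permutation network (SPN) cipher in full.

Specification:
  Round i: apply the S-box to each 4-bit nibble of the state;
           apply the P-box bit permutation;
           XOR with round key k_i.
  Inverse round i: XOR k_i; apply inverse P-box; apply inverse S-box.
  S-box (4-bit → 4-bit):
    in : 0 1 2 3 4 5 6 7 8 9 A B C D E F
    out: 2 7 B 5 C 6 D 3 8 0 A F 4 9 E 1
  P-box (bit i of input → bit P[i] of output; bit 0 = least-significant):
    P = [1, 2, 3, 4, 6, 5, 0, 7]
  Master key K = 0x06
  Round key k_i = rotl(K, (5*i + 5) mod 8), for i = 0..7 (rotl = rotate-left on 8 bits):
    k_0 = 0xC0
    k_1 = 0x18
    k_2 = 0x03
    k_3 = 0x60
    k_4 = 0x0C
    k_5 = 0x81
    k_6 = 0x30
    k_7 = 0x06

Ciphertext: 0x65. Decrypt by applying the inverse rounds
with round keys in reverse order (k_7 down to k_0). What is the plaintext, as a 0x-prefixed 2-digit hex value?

s_0 = ciphertext = 0x65
s_1 = InvRound(s_0, k_7) = 0x1F
s_2 = InvRound(s_1, k_6) = 0x51
s_3 = InvRound(s_2, k_5) = 0xD8
s_4 = InvRound(s_3, k_4) = 0xDA
s_5 = InvRound(s_4, k_3) = 0xA6
s_6 = InvRound(s_5, k_2) = 0xE0
s_7 = InvRound(s_6, k_1) = 0x24
s_8 = InvRound(s_7, k_0) = 0x20

0x20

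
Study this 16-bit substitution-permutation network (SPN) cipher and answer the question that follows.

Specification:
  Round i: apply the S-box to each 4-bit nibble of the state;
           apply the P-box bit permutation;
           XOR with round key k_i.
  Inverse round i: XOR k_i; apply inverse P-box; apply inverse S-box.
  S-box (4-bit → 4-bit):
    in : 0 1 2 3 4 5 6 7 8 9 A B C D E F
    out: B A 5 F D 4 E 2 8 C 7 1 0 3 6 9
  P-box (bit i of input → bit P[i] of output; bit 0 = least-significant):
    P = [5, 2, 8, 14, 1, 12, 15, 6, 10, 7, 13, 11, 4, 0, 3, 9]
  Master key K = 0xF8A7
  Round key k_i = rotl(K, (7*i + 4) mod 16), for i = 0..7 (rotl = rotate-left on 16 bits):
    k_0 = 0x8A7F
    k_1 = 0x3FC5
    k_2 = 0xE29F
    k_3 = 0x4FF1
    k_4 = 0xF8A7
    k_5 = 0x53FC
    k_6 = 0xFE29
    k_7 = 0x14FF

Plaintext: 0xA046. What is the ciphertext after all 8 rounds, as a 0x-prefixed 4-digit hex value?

0x9F4F

s_0 = plaintext = 0xA046
s_1 = Round(s_0, k_0) = 0x47A0
s_2 = Round(s_1, k_1) = 0xED7B
s_3 = Round(s_2, k_2) = 0xF636
s_4 = Round(s_3, k_3) = 0xB427
s_5 = Round(s_4, k_4) = 0x54B1
s_6 = Round(s_5, k_5) = 0x3FF2
s_7 = Round(s_6, k_6) = 0xF152
s_8 = Round(s_7, k_7) = 0x9F4F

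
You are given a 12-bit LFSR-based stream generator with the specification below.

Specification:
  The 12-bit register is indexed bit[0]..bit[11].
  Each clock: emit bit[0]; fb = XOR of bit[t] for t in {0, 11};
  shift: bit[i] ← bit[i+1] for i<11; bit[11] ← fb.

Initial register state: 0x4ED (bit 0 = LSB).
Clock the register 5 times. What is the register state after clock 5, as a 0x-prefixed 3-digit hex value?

reg_0 = 0x4ED
clock 1: out=1, reg = 0xA76
clock 2: out=0, reg = 0xD3B
clock 3: out=1, reg = 0x69D
clock 4: out=1, reg = 0xB4E
clock 5: out=0, reg = 0xDA7

0xDA7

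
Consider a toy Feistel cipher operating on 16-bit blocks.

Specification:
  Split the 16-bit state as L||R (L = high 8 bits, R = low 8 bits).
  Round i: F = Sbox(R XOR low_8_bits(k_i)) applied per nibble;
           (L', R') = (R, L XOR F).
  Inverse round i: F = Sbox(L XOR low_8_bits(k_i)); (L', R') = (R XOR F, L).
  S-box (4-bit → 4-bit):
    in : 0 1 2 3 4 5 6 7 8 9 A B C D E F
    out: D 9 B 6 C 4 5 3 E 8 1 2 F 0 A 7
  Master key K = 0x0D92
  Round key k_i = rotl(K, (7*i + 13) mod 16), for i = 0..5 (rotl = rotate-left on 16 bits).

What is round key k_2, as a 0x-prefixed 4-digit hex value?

K = 0x0D92
k_0 = rotl(K, (7*0+13) mod 16) = rotl(K, 13) = 0x41B2
k_1 = rotl(K, (7*1+13) mod 16) = rotl(K, 4) = 0xD920
k_2 = rotl(K, (7*2+13) mod 16) = rotl(K, 11) = 0x906C

0x906C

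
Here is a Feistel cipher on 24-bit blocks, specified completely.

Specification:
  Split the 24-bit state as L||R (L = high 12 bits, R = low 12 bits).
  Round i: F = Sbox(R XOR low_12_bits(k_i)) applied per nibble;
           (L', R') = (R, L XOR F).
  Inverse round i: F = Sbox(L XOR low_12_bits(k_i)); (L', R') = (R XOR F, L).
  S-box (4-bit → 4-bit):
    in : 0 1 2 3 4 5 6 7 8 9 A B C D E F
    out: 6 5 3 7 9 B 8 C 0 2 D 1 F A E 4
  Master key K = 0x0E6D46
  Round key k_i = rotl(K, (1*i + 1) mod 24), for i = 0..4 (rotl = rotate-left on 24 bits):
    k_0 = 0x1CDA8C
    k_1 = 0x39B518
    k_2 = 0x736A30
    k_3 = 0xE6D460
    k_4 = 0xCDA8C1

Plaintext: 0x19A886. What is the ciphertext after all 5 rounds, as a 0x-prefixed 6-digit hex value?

0x45B369

s_0 = plaintext = 0x19A886
s_1 = Round(s_0, k_0) = 0x8862F7
s_2 = Round(s_1, k_1) = 0x2F7462
s_3 = Round(s_2, k_2) = 0x462C44
s_4 = Round(s_3, k_3) = 0xC4445B
s_5 = Round(s_4, k_4) = 0x45B369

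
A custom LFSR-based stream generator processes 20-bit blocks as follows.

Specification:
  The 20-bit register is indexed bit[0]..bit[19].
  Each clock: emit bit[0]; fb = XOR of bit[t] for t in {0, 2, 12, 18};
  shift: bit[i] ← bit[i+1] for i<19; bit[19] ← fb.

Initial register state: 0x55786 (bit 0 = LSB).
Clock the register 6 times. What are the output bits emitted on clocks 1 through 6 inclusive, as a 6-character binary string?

011000

reg_0 = 0x55786
clock 1: out=0, reg = 0xAABC3
clock 2: out=1, reg = 0xD55E1
clock 3: out=1, reg = 0xEAAF0
clock 4: out=0, reg = 0xF5578
clock 5: out=0, reg = 0x7AABC
clock 6: out=0, reg = 0x3D55E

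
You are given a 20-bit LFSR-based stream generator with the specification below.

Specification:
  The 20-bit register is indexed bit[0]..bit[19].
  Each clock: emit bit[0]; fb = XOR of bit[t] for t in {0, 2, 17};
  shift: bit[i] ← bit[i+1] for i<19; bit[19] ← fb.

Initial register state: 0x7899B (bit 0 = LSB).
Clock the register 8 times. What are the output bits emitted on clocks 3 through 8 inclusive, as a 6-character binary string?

reg_0 = 0x7899B
clock 1: out=1, reg = 0x3C4CD
clock 2: out=1, reg = 0x9E266
clock 3: out=0, reg = 0xCF133
clock 4: out=1, reg = 0xE7899
clock 5: out=1, reg = 0x73C4C
clock 6: out=0, reg = 0x39E26
clock 7: out=0, reg = 0x1CF13
clock 8: out=1, reg = 0x8E789

011001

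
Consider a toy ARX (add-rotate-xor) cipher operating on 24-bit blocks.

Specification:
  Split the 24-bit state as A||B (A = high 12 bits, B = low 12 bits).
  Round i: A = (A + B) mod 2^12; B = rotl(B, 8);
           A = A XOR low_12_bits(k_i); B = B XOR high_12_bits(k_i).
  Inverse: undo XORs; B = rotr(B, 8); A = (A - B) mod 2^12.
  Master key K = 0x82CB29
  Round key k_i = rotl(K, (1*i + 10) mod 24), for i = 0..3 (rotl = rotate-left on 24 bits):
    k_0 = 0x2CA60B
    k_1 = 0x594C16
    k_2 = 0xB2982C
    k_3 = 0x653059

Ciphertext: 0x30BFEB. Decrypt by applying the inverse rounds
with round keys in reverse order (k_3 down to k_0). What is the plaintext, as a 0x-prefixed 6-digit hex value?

0xE5485B

s_0 = ciphertext = 0x30BFEB
s_1 = InvRound(s_0, k_3) = 0x7C9B89
s_2 = InvRound(s_1, k_2) = 0x5E5A00
s_3 = InvRound(s_2, k_1) = 0x0A494F
s_4 = InvRound(s_3, k_0) = 0xE5485B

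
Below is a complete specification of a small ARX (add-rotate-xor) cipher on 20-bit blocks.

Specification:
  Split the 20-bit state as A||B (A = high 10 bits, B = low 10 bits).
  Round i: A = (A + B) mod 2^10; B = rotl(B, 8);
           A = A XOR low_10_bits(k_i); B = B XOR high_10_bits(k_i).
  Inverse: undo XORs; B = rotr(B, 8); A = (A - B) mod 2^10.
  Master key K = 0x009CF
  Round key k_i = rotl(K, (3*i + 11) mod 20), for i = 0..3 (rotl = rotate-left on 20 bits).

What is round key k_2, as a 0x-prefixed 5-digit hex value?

K = 0x009CF
k_0 = rotl(K, (3*0+11) mod 20) = rotl(K, 11) = 0xE7804
k_1 = rotl(K, (3*1+11) mod 20) = rotl(K, 14) = 0x3C027
k_2 = rotl(K, (3*2+11) mod 20) = rotl(K, 17) = 0xE0139

0xE0139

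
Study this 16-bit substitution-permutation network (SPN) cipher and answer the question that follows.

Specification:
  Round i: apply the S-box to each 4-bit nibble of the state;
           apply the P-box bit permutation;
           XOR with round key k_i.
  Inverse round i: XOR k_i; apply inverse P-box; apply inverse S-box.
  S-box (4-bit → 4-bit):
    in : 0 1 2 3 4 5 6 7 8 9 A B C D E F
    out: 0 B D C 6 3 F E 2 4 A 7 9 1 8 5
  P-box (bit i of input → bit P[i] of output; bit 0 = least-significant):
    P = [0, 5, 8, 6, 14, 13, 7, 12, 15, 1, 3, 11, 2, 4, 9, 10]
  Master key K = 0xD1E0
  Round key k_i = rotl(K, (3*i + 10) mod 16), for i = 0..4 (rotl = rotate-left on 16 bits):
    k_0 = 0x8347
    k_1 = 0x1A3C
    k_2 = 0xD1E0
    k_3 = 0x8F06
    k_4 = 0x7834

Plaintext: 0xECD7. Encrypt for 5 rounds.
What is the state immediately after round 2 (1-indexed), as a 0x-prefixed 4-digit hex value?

s_0 = plaintext = 0xECD7
s_1 = Round(s_0, k_0) = 0x4E27
s_2 = Round(s_1, k_1) = 0x41CC
s_3 = Round(s_2, k_2) = 0x0BB3
s_4 = Round(s_3, k_3) = 0x6ECC
s_5 = Round(s_4, k_4) = 0x2661

0x41CC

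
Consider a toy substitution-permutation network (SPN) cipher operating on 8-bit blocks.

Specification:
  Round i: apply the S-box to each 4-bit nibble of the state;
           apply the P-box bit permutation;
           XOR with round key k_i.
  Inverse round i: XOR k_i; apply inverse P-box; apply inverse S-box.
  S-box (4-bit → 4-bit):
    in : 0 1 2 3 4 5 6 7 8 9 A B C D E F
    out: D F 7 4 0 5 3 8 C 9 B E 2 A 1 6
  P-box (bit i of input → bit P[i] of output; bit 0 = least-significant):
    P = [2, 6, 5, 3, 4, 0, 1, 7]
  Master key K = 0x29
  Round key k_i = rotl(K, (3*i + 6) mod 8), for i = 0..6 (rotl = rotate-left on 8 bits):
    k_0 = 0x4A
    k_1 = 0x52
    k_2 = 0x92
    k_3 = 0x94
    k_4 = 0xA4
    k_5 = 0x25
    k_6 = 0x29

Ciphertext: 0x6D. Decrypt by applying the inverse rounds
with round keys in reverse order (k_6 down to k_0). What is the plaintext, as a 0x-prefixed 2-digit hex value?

s_0 = ciphertext = 0x6D
s_1 = InvRound(s_0, k_6) = 0x46
s_2 = InvRound(s_1, k_5) = 0xFF
s_3 = InvRound(s_2, k_4) = 0x2D
s_4 = InvRound(s_3, k_3) = 0xA8
s_5 = InvRound(s_4, k_2) = 0x58
s_6 = InvRound(s_5, k_1) = 0x37
s_7 = InvRound(s_6, k_0) = 0x61

0x61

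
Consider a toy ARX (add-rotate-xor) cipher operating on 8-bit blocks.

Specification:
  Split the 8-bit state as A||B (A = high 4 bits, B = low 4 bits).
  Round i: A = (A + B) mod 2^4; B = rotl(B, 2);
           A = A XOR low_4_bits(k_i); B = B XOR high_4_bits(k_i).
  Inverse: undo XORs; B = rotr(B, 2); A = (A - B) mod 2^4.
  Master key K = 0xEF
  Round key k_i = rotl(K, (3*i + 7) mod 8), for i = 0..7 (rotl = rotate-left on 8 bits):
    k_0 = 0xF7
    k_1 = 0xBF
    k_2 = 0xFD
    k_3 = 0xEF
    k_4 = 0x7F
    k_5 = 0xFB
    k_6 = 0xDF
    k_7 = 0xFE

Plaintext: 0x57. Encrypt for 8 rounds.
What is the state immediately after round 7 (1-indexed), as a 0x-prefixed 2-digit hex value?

s_0 = plaintext = 0x57
s_1 = Round(s_0, k_0) = 0xB2
s_2 = Round(s_1, k_1) = 0x23
s_3 = Round(s_2, k_2) = 0x83
s_4 = Round(s_3, k_3) = 0x42
s_5 = Round(s_4, k_4) = 0x9F
s_6 = Round(s_5, k_5) = 0x30
s_7 = Round(s_6, k_6) = 0xCD
s_8 = Round(s_7, k_7) = 0x78

0xCD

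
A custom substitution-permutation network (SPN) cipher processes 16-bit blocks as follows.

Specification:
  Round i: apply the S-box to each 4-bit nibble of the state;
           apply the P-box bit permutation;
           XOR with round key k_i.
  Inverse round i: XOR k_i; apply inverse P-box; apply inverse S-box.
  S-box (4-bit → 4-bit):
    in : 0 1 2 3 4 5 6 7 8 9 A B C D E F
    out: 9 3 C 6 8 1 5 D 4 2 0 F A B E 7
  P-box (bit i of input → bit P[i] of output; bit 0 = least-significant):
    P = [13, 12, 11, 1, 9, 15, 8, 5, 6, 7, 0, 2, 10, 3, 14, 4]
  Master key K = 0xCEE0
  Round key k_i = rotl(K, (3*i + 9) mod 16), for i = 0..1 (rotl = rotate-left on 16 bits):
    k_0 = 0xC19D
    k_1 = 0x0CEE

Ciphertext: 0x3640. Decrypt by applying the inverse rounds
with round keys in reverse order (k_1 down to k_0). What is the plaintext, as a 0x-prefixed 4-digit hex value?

s_0 = ciphertext = 0x3640
s_1 = InvRound(s_0, k_1) = 0x9C0B
s_2 = InvRound(s_1, k_0) = 0x7C8E

0x7C8E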